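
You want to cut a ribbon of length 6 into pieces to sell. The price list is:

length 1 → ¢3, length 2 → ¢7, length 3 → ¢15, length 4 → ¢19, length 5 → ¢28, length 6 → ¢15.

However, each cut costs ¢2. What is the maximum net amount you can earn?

29

Consider every possible first cut. v[k] is the best of p[i]+v[k−i] over all sellable i≤k, charging 2 whenever i<k.
v[1] = 3
v[2] = 7
v[3] = 15
v[4] = 19
v[5] = 28
v[6] = 29  (first piece 1, then v[5]=28)
One optimal plan: pieces 5 + 1 (1 cut) → ¢31 − ¢2 = ¢29.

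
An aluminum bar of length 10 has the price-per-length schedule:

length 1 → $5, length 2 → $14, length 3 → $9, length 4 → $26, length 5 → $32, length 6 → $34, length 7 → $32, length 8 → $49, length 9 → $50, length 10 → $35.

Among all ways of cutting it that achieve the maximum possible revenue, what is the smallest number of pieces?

Let r[k] be the best obtainable value from length k. For each k, try every first piece i and keep the best of price[i] + r[k−i].
r[1] = 5
r[2] = max(5+5, 14+0) = 14
r[3] = max(5+14, 14+5, 9+0) = 19
r[4] = max(5+19, 14+14, 9+5, 26+0) = 28
r[5] = max(5+28, 14+19, 9+14, 26+5, 32+0) = 33
r[6] = max(5+33, 14+28, 9+19, 26+14, 32+5, 34+0) = 42
r[7] = max(5+42, 14+33, 9+28, …, 34+5, 32+0) = 47
r[8] = max(5+47, 14+42, 9+33, …, 32+5, 49+0) = 56
r[9] = max(5+56, 14+47, 9+42, …, 49+5, 50+0) = 61
r[10] = max(5+61, 14+56, 9+47, …, 50+5, 35+0) = 70
Maximum revenue is $70.
Now minimize piece count subject to staying optimal: for each k, pieces[k] = 1 + min over i with p[i]+r[k−i]=r[k] of pieces[k−i].
pieces[7] = 4
pieces[8] = 4
pieces[9] = 5
pieces[10] = 5

5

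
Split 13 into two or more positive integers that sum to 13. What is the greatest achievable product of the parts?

108

Fill g[k] for k=2..13: at each k try every first piece i and multiply by the better of (k−i) uncut or g[k−i].
Small cases: g[2]=1, g[3]=2, g[4]=4, g[5]=6.
g[6] = max(1×6, 2×4, 3×3, 4×2, 5×1) = 9
g[7] = max(1×9, 2×6, 3×4, 4×3, 5×2, 6×1) = 12
g[8] = max(1×12, 2×9, 3×6, …, 6×2, 7×1) = 18
g[9] = max(1×18, 2×12, 3×9, …, 7×2, 8×1) = 27
g[10] = max(1×27, 2×18, 3×12, …, 8×2, 9×1) = 36
g[11] = max(1×36, 2×27, 3×18, …, 9×2, 10×1) = 54
g[12] = max(1×54, 2×36, 3×27, …, 10×2, 11×1) = 81
g[13] = max(1×81, 2×54, 3×36, …, 11×2, 12×1) = 108
One optimal split: 3 + 3 + 3 + 2 + 2; product 3×3×3×2×2 = 108.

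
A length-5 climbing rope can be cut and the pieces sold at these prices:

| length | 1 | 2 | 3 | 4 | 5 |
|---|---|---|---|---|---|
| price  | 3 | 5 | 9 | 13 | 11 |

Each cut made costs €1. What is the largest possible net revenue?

Build r[k] bottom-up: r[k] = max over allowed piece i of (p[i] + r[k−i]) − 1 per cut.
r[1] = 3
r[2] = max(3+3-1, 5+0) = 5
r[3] = max(3+5-1, 5+3-1, 9+0) = 9
r[4] = max(3+9-1, 5+5-1, 9+3-1, 13+0) = 13
r[5] = max(3+13-1, 5+9-1, 9+5-1, 13+3-1, 11+0) = 15
One optimal plan: pieces 4 + 1 (1 cut) → €16 − €1 = €15.

15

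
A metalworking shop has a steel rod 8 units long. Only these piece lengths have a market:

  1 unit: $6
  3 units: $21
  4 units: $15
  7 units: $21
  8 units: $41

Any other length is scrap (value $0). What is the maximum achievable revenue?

Consider every possible first cut. r[k] is the best of p[i]+r[k−i] over all sellable i≤k.
r[1] = 6
r[2] = 12  (first piece 1, then r[1]=6)
r[3] = 21
r[4] = 27  (first piece 1, then r[3]=21)
r[5] = 33  (first piece 1, then r[4]=27)
r[6] = 42  (first piece 3, then r[3]=21)
r[7] = 48  (first piece 1, then r[6]=42)
r[8] = 54  (first piece 1, then r[7]=48)
One optimal cutting: 3 + 3 + 1 + 1 → $54.

54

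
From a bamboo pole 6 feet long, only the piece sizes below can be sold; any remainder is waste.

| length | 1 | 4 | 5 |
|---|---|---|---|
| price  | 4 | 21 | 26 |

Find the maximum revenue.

30

Build f[k] bottom-up: f[k] = max over allowed piece i of (p[i] + f[k−i]).
f[1] = 4
f[2] = 8  (first piece 1, then f[1]=4)
f[3] = 12  (first piece 1, then f[2]=8)
f[4] = max(4+12, 21+0) = 21
f[5] = max(4+21, 21+4, 26+0) = 26
f[6] = max(4+26, 21+8, 26+4) = 30
One optimal cutting: 5 + 1 → $30.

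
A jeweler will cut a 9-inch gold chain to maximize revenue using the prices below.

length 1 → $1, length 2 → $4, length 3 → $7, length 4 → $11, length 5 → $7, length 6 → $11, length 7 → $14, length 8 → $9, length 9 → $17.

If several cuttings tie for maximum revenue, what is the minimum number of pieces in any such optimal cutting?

Build r[k] bottom-up: r[k] = max over allowed piece i of (p[i] + r[k−i]).
r[1] = 1
r[2] = max(1+1, 4+0) = 4
r[3] = max(1+4, 4+1, 7+0) = 7
r[4] = max(1+7, 4+4, 7+1, 11+0) = 11
r[5] = max(1+11, 4+7, 7+4, 11+1, 7+0) = 12
r[6] = max(1+12, 4+11, 7+7, 11+4, 7+1, 11+0) = 15
r[7] = max(1+15, 4+12, 7+11, …, 11+1, 14+0) = 18
r[8] = max(1+18, 4+15, 7+12, …, 14+1, 9+0) = 22
r[9] = max(1+22, 4+18, 7+15, …, 9+1, 17+0) = 23
Maximum revenue is $23.
Now minimize piece count subject to staying optimal: for each k, pieces[k] = 1 + min over i with p[i]+r[k−i]=r[k] of pieces[k−i].
pieces[6] = 2
pieces[7] = 2
pieces[8] = 2
pieces[9] = 3

3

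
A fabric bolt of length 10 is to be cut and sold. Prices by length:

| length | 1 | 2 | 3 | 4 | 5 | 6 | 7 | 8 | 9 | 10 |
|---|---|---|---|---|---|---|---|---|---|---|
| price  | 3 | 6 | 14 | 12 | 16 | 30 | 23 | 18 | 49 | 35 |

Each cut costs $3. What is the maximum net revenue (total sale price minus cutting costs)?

49

Consider every possible first cut. v[k] is the best of p[i]+v[k−i] over all sellable i≤k, charging 3 whenever i<k.
v[1] = 3
v[2] = max(3+3-3, 6+0) = 6
v[3] = max(3+6-3, 6+3-3, 14+0) = 14
v[4] = max(3+14-3, 6+6-3, 14+3-3, 12+0) = 14
v[5] = max(3+14-3, 6+14-3, 14+6-3, 12+3-3, 16+0) = 17
v[6] = max(3+17-3, 6+14-3, 14+14-3, 12+6-3, 16+3-3, 30+0) = 30
v[7] = max(3+30-3, 6+17-3, 14+14-3, …, 30+3-3, 23+0) = 30
v[8] = max(3+30-3, 6+30-3, 14+17-3, …, 23+3-3, 18+0) = 33
v[9] = max(3+33-3, 6+30-3, 14+30-3, …, 18+3-3, 49+0) = 49
v[10] = max(3+49-3, 6+33-3, 14+30-3, …, 49+3-3, 35+0) = 49
One optimal plan: pieces 9 + 1 (1 cut) → $52 − $3 = $49.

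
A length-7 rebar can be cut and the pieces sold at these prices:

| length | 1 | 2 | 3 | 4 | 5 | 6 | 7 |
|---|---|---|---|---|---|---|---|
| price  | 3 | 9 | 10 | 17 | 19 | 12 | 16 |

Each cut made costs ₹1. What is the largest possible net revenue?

Consider every possible first cut. net[k] is the best of p[i]+net[k−i] over all sellable i≤k, charging 1 whenever i<k.
net[1] = 3
net[2] = max(3+3-1, 9+0) = 9
net[3] = max(3+9-1, 9+3-1, 10+0) = 11
net[4] = max(3+11-1, 9+9-1, 10+3-1, 17+0) = 17
net[5] = max(3+17-1, 9+11-1, 10+9-1, 17+3-1, 19+0) = 19
net[6] = max(3+19-1, 9+17-1, 10+11-1, 17+9-1, 19+3-1, 12+0) = 25
net[7] = max(3+25-1, 9+19-1, 10+17-1, …, 12+3-1, 16+0) = 27
One optimal plan: pieces 2 + 2 + 2 + 1 (3 cuts) → ₹30 − ₹3 = ₹27.

27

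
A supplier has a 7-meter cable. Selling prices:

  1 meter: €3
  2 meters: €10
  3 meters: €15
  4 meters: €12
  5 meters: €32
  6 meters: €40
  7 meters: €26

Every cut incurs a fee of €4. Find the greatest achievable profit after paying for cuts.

Build r[k] bottom-up: r[k] = max over allowed piece i of (p[i] + r[k−i]) − 4 per cut.
r[1] = 3
r[2] = max(3+3-4, 10+0) = 10
r[3] = max(3+10-4, 10+3-4, 15+0) = 15
r[4] = max(3+15-4, 10+10-4, 15+3-4, 12+0) = 16
r[5] = max(3+16-4, 10+15-4, 15+10-4, 12+3-4, 32+0) = 32
r[6] = max(3+32-4, 10+16-4, 15+15-4, 12+10-4, 32+3-4, 40+0) = 40
r[7] = max(3+40-4, 10+32-4, 15+16-4, …, 40+3-4, 26+0) = 39
One optimal plan: pieces 6 + 1 (1 cut) → €43 − €4 = €39.

39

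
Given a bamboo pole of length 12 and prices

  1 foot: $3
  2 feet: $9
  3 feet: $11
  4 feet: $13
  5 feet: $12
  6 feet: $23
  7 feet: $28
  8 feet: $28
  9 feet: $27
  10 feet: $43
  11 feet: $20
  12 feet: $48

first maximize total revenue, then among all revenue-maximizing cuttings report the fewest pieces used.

6

Consider every possible first cut. r[k] is the best of p[i]+r[k−i] over all sellable i≤k.
r[1] = 3
r[2] = max(3+3, 9+0) = 9
r[3] = max(3+9, 9+3, 11+0) = 12
r[4] = max(3+12, 9+9, 11+3, 13+0) = 18
r[5] = max(3+18, 9+12, 11+9, 13+3, 12+0) = 21
r[6] = max(3+21, 9+18, 11+12, 13+9, 12+3, 23+0) = 27
r[7] = max(3+27, 9+21, 11+18, …, 23+3, 28+0) = 30
r[8] = max(3+30, 9+27, 11+21, …, 28+3, 28+0) = 36
r[9] = max(3+36, 9+30, 11+27, …, 28+3, 27+0) = 39
r[10] = max(3+39, 9+36, 11+30, …, 27+3, 43+0) = 45
r[11] = max(3+45, 9+39, 11+36, …, 43+3, 20+0) = 48
r[12] = max(3+48, 9+45, 11+39, …, 20+3, 48+0) = 54
Maximum revenue is $54.
Now minimize piece count subject to staying optimal: for each k, pieces[k] = 1 + min over i with p[i]+r[k−i]=r[k] of pieces[k−i].
pieces[9] = 5
pieces[10] = 5
pieces[11] = 6
pieces[12] = 6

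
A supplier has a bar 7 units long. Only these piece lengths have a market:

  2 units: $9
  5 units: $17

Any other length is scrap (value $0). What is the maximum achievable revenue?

Let r[k] be the best obtainable value from length k. For each k, try every first piece i and keep the best of price[i] + r[k−i].
r[1] = 0
r[2] = 9
r[3] = 9
r[4] = 18  (first piece 2, then r[2]=9)
r[5] = max(9+9, 17+0) = 18
r[6] = max(9+18, 17+0) = 27
r[7] = max(9+18, 17+9) = 27
One optimal cutting: pieces 2 + 2 + 2 with 1 unit of scrap → $27.

27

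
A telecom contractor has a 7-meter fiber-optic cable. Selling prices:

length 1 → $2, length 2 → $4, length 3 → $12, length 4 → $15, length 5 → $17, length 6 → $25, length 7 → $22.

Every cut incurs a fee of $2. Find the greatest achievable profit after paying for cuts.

25

Let net[k] be the best obtainable value from length k. For each k, try every first piece i and keep the best of price[i] + net[k−i] minus the 2 cut fee when i<k.
net[1] = 2
net[2] = 4
net[3] = 12
net[4] = 15
net[5] = 17
net[6] = 25
net[7] = 25  (first piece 1, then net[6]=25)
One optimal plan: pieces 6 + 1 (1 cut) → $27 − $2 = $25.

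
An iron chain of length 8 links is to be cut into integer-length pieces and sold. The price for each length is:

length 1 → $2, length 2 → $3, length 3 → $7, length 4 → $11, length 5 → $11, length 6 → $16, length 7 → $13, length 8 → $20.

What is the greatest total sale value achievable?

Let r[k] be the best obtainable value from length k. For each k, try every first piece i and keep the best of price[i] + r[k−i].
r[1] = 2
r[2] = max(2+2, 3+0) = 4
r[3] = max(2+4, 3+2, 7+0) = 7
r[4] = max(2+7, 3+4, 7+2, 11+0) = 11
r[5] = max(2+11, 3+7, 7+4, 11+2, 11+0) = 13
r[6] = max(2+13, 3+11, 7+7, 11+4, 11+2, 16+0) = 16
r[7] = max(2+16, 3+13, 7+11, …, 16+2, 13+0) = 18
r[8] = max(2+18, 3+16, 7+13, …, 13+2, 20+0) = 22
One optimal cutting: 4 + 4 → $11 + $11 = $22.

22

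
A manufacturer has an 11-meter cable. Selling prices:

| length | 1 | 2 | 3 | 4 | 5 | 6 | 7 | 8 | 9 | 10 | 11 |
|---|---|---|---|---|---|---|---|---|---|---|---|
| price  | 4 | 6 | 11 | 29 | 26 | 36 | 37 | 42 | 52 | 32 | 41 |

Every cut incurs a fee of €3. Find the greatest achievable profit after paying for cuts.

Consider every possible first cut. r[k] is the best of p[i]+r[k−i] over all sellable i≤k, charging 3 whenever i<k.
r[1] = 4
r[2] = 6
r[3] = 11
r[4] = 29
r[5] = 30  (first piece 1, then r[4]=29)
r[6] = 36
r[7] = 37  (first piece 1, then r[6]=36)
r[8] = 55  (first piece 4, then r[4]=29)
r[9] = 56  (first piece 1, then r[8]=55)
r[10] = 62  (first piece 4, then r[6]=36)
r[11] = 63  (first piece 1, then r[10]=62)
One optimal plan: pieces 6 + 4 + 1 (2 cuts) → €69 − €6 = €63.

63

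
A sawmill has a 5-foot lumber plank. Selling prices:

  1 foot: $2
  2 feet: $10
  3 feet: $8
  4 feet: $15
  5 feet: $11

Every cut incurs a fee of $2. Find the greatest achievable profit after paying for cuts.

18

Build net[k] bottom-up: net[k] = max over allowed piece i of (p[i] + net[k−i]) − 2 per cut.
net[1] = 2
net[2] = max(2+2-2, 10+0) = 10
net[3] = max(2+10-2, 10+2-2, 8+0) = 10
net[4] = max(2+10-2, 10+10-2, 8+2-2, 15+0) = 18
net[5] = max(2+18-2, 10+10-2, 8+10-2, 15+2-2, 11+0) = 18
One optimal plan: pieces 2 + 2 + 1 (2 cuts) → $22 − $4 = $18.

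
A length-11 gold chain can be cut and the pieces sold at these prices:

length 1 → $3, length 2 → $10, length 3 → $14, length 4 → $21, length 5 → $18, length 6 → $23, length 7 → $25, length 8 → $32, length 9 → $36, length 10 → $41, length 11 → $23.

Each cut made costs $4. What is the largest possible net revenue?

48

Consider every possible first cut. r[k] is the best of p[i]+r[k−i] over all sellable i≤k, charging 4 whenever i<k.
r[1] = 3
r[2] = max(3+3-4, 10+0) = 10
r[3] = max(3+10-4, 10+3-4, 14+0) = 14
r[4] = max(3+14-4, 10+10-4, 14+3-4, 21+0) = 21
r[5] = max(3+21-4, 10+14-4, 14+10-4, 21+3-4, 18+0) = 20
r[6] = max(3+20-4, 10+21-4, 14+14-4, 21+10-4, 18+3-4, 23+0) = 27
r[7] = max(3+27-4, 10+20-4, 14+21-4, …, 23+3-4, 25+0) = 31
r[8] = max(3+31-4, 10+27-4, 14+20-4, …, 25+3-4, 32+0) = 38
r[9] = max(3+38-4, 10+31-4, 14+27-4, …, 32+3-4, 36+0) = 37
r[10] = max(3+37-4, 10+38-4, 14+31-4, …, 36+3-4, 41+0) = 44
r[11] = max(3+44-4, 10+37-4, 14+38-4, …, 41+3-4, 23+0) = 48
One optimal plan: pieces 4 + 4 + 3 (2 cuts) → $56 − $8 = $48.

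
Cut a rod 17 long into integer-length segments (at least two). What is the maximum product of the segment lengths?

Let g[k] be the best product for length k (with at least one cut). For each first piece i, the rest contributes max(k−i, g[k−i]).
Small cases: g[2]=1, g[3]=2, g[4]=4, g[5]=6, g[6]=9, g[7]=12, g[8]=18, g[9]=27, g[10]=36, g[11]=54.
g[12] = 3×max(9,27) = 3×27 = 81
g[13] = 2×max(11,54) = 2×54 = 108
g[14] = 2×max(12,81) = 2×81 = 162
g[15] = 3×max(12,81) = 3×81 = 243
g[16] = 2×max(14,162) = 2×162 = 324
g[17] = 2×max(15,243) = 2×243 = 486
One optimal split: 3 + 3 + 3 + 3 + 3 + 2; product 3×3×3×3×3×2 = 486.

486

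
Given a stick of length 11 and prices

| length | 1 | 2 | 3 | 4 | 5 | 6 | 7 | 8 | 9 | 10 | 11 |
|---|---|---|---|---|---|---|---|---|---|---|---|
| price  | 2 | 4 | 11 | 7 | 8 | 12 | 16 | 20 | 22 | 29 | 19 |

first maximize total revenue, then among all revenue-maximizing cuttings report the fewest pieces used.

4

Consider every possible first cut. r[k] is the best of p[i]+r[k−i] over all sellable i≤k.
r[1] = 2
r[2] = 4  (first piece 1, then r[1]=2)
r[3] = 11
r[4] = 13  (first piece 1, then r[3]=11)
r[5] = 15  (first piece 1, then r[4]=13)
r[6] = 22  (first piece 3, then r[3]=11)
r[7] = 24  (first piece 1, then r[6]=22)
r[8] = 26  (first piece 1, then r[7]=24)
r[9] = 33  (first piece 3, then r[6]=22)
r[10] = 35  (first piece 1, then r[9]=33)
r[11] = 37  (first piece 1, then r[10]=35)
Maximum revenue is 37.
Now minimize piece count subject to staying optimal: for each k, pieces[k] = 1 + min over i with p[i]+r[k−i]=r[k] of pieces[k−i].
pieces[8] = 3
pieces[9] = 3
pieces[10] = 4
pieces[11] = 4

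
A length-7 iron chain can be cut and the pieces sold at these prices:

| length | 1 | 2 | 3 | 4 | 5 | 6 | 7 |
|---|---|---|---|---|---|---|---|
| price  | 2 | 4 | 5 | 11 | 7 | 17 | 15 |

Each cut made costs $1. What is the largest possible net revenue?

18

Let r[k] be the best obtainable value from length k. For each k, try every first piece i and keep the best of price[i] + r[k−i] minus the 1 cut fee when i<k.
r[1] = 2
r[2] = 4
r[3] = 5  (first piece 1, then r[2]=4)
r[4] = 11
r[5] = 12  (first piece 1, then r[4]=11)
r[6] = 17
r[7] = 18  (first piece 1, then r[6]=17)
One optimal plan: pieces 6 + 1 (1 cut) → $19 − $1 = $18.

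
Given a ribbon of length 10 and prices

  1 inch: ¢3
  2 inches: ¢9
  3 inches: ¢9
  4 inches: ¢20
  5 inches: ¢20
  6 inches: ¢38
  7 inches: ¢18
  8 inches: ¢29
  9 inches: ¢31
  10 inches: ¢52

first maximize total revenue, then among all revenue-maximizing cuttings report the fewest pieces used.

Build r[k] bottom-up: r[k] = max over allowed piece i of (p[i] + r[k−i]).
r[1] = 3
r[2] = max(3+3, 9+0) = 9
r[3] = max(3+9, 9+3, 9+0) = 12
r[4] = max(3+12, 9+9, 9+3, 20+0) = 20
r[5] = max(3+20, 9+12, 9+9, 20+3, 20+0) = 23
r[6] = max(3+23, 9+20, 9+12, 20+9, 20+3, 38+0) = 38
r[7] = max(3+38, 9+23, 9+20, …, 38+3, 18+0) = 41
r[8] = max(3+41, 9+38, 9+23, …, 18+3, 29+0) = 47
r[9] = max(3+47, 9+41, 9+38, …, 29+3, 31+0) = 50
r[10] = max(3+50, 9+47, 9+41, …, 31+3, 52+0) = 58
Maximum revenue is ¢58.
Now minimize piece count subject to staying optimal: for each k, pieces[k] = 1 + min over i with p[i]+r[k−i]=r[k] of pieces[k−i].
pieces[7] = 2
pieces[8] = 2
pieces[9] = 3
pieces[10] = 2

2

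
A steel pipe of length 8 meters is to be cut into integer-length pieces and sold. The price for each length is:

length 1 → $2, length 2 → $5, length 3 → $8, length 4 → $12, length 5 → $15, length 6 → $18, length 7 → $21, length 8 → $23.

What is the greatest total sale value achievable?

Consider every possible first cut. best[k] is the best of p[i]+best[k−i] over all sellable i≤k.
best[1] = 2
best[2] = 5
best[3] = 8
best[4] = 12
best[5] = 15
best[6] = 18
best[7] = 21
best[8] = 24  (first piece 4, then best[4]=12)
One optimal cutting: 4 + 4 → $12 + $12 = $24.

24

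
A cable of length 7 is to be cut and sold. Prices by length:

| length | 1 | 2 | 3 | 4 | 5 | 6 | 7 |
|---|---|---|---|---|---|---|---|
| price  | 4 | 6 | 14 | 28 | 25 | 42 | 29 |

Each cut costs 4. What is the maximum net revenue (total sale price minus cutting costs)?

Consider every possible first cut. v[k] is the best of p[i]+v[k−i] over all sellable i≤k, charging 4 whenever i<k.
v[1] = 4
v[2] = max(4+4-4, 6+0) = 6
v[3] = max(4+6-4, 6+4-4, 14+0) = 14
v[4] = max(4+14-4, 6+6-4, 14+4-4, 28+0) = 28
v[5] = max(4+28-4, 6+14-4, 14+6-4, 28+4-4, 25+0) = 28
v[6] = max(4+28-4, 6+28-4, 14+14-4, 28+6-4, 25+4-4, 42+0) = 42
v[7] = max(4+42-4, 6+28-4, 14+28-4, …, 42+4-4, 29+0) = 42
One optimal plan: pieces 6 + 1 (1 cut) → 46 − 4 = 42.

42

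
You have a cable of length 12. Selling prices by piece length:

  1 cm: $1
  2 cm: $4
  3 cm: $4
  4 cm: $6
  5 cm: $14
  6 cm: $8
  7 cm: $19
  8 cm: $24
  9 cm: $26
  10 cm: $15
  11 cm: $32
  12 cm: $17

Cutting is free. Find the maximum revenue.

33

Build r[k] bottom-up: r[k] = max over allowed piece i of (p[i] + r[k−i]).
r[1] = 1
r[2] = max(1+1, 4+0) = 4
r[3] = max(1+4, 4+1, 4+0) = 5
r[4] = max(1+5, 4+4, 4+1, 6+0) = 8
r[5] = max(1+8, 4+5, 4+4, 6+1, 14+0) = 14
r[6] = max(1+14, 4+8, 4+5, 6+4, 14+1, 8+0) = 15
r[7] = max(1+15, 4+14, 4+8, …, 8+1, 19+0) = 19
r[8] = max(1+19, 4+15, 4+14, …, 19+1, 24+0) = 24
r[9] = max(1+24, 4+19, 4+15, …, 24+1, 26+0) = 26
r[10] = max(1+26, 4+24, 4+19, …, 26+1, 15+0) = 28
r[11] = max(1+28, 4+26, 4+24, …, 15+1, 32+0) = 32
r[12] = max(1+32, 4+28, 4+26, …, 32+1, 17+0) = 33
One optimal cutting: 11 + 1 → $32 + $1 = $33.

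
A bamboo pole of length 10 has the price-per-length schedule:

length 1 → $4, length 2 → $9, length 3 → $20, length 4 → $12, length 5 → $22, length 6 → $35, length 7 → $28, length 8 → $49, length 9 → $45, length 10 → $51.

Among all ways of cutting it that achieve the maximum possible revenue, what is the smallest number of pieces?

Let r[k] be the best obtainable value from length k. For each k, try every first piece i and keep the best of price[i] + r[k−i].
r[1] = 4
r[2] = 9
r[3] = 20
r[4] = 24  (first piece 1, then r[3]=20)
r[5] = 29  (first piece 2, then r[3]=20)
r[6] = 40  (first piece 3, then r[3]=20)
r[7] = 44  (first piece 1, then r[6]=40)
r[8] = 49  (first piece 2, then r[6]=40)
r[9] = 60  (first piece 3, then r[6]=40)
r[10] = 64  (first piece 1, then r[9]=60)
Maximum revenue is $64.
Now minimize piece count subject to staying optimal: for each k, pieces[k] = 1 + min over i with p[i]+r[k−i]=r[k] of pieces[k−i].
pieces[7] = 3
pieces[8] = 1
pieces[9] = 3
pieces[10] = 4

4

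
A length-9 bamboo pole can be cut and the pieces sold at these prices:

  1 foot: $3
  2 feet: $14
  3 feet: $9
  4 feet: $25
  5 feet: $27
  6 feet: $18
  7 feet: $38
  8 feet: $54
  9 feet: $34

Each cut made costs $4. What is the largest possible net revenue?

Build net[k] bottom-up: net[k] = max over allowed piece i of (p[i] + net[k−i]) − 4 per cut.
net[1] = 3
net[2] = max(3+3-4, 14+0) = 14
net[3] = max(3+14-4, 14+3-4, 9+0) = 13
net[4] = max(3+13-4, 14+14-4, 9+3-4, 25+0) = 25
net[5] = max(3+25-4, 14+13-4, 9+14-4, 25+3-4, 27+0) = 27
net[6] = max(3+27-4, 14+25-4, 9+13-4, 25+14-4, 27+3-4, 18+0) = 35
net[7] = max(3+35-4, 14+27-4, 9+25-4, …, 18+3-4, 38+0) = 38
net[8] = max(3+38-4, 14+35-4, 9+27-4, …, 38+3-4, 54+0) = 54
net[9] = max(3+54-4, 14+38-4, 9+35-4, …, 54+3-4, 34+0) = 53
One optimal plan: pieces 8 + 1 (1 cut) → $57 − $4 = $53.

53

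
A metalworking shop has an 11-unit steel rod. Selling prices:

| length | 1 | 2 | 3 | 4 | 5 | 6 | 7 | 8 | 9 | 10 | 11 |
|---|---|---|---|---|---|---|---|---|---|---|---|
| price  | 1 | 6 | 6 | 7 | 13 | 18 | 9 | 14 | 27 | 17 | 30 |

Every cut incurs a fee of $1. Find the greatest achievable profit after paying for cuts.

Build v[k] bottom-up: v[k] = max over allowed piece i of (p[i] + v[k−i]) − 1 per cut.
v[1] = 1
v[2] = max(1+1-1, 6+0) = 6
v[3] = max(1+6-1, 6+1-1, 6+0) = 6
v[4] = max(1+6-1, 6+6-1, 6+1-1, 7+0) = 11
v[5] = max(1+11-1, 6+6-1, 6+6-1, 7+1-1, 13+0) = 13
v[6] = max(1+13-1, 6+11-1, 6+6-1, 7+6-1, 13+1-1, 18+0) = 18
v[7] = max(1+18-1, 6+13-1, 6+11-1, …, 18+1-1, 9+0) = 18
v[8] = max(1+18-1, 6+18-1, 6+13-1, …, 9+1-1, 14+0) = 23
v[9] = max(1+23-1, 6+18-1, 6+18-1, …, 14+1-1, 27+0) = 27
v[10] = max(1+27-1, 6+23-1, 6+18-1, …, 27+1-1, 17+0) = 28
v[11] = max(1+28-1, 6+27-1, 6+23-1, …, 17+1-1, 30+0) = 32
One optimal plan: pieces 9 + 2 (1 cut) → $33 − $1 = $32.

32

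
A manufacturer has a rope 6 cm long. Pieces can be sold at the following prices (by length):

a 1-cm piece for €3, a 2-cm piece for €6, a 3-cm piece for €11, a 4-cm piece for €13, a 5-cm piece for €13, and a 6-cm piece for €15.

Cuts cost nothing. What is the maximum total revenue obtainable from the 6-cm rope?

Consider every possible first cut. R[k] is the best of p[i]+R[k−i] over all sellable i≤k.
R[1] = 3
R[2] = 6  (first piece 1, then R[1]=3)
R[3] = 11
R[4] = 14  (first piece 1, then R[3]=11)
R[5] = 17  (first piece 1, then R[4]=14)
R[6] = 22  (first piece 3, then R[3]=11)
One optimal cutting: 3 + 3 → €11 + €11 = €22.

22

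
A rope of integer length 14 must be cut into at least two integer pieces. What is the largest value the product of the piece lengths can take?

Fill prod[k] for k=2..14: at each k try every first piece i and multiply by the better of (k−i) uncut or prod[k−i].
prod[2] = 1·max(1,0) = 1·1 = 1
prod[3] = 1·max(2,1) = 1·2 = 2
prod[4] = 2·max(2,1) = 2·2 = 4
prod[5] = 2·max(3,2) = 2·3 = 6
prod[6] = 3·max(3,2) = 3·3 = 9
prod[7] = 2·max(5,6) = 2·6 = 12
prod[8] = 2·max(6,9) = 2·9 = 18
prod[9] = 3·max(6,9) = 3·9 = 27
prod[10] = 2·max(8,18) = 2·18 = 36
prod[11] = 2·max(9,27) = 2·27 = 54
prod[12] = 3·max(9,27) = 3·27 = 81
prod[13] = 2·max(11,54) = 2·54 = 108
prod[14] = 2·max(12,81) = 2·81 = 162
One optimal split: 3 + 3 + 3 + 3 + 2; product 3·3·3·3·2 = 162.

162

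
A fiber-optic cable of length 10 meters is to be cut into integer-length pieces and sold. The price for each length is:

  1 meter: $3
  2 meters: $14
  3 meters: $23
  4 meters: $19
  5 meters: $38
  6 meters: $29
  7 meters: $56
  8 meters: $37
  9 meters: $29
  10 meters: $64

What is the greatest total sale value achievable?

Let best[k] be the best obtainable value from length k. For each k, try every first piece i and keep the best of price[i] + best[k−i].
best[1] = 3
best[2] = max(3+3, 14+0) = 14
best[3] = max(3+14, 14+3, 23+0) = 23
best[4] = max(3+23, 14+14, 23+3, 19+0) = 28
best[5] = max(3+28, 14+23, 23+14, 19+3, 38+0) = 38
best[6] = max(3+38, 14+28, 23+23, 19+14, 38+3, 29+0) = 46
best[7] = max(3+46, 14+38, 23+28, …, 29+3, 56+0) = 56
best[8] = max(3+56, 14+46, 23+38, …, 56+3, 37+0) = 61
best[9] = max(3+61, 14+56, 23+46, …, 37+3, 29+0) = 70
best[10] = max(3+70, 14+61, 23+56, …, 29+3, 64+0) = 79
One optimal cutting: 7 + 3 → $56 + $23 = $79.

79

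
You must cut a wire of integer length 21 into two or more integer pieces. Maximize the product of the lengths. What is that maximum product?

2187

Let prod[k] be the best product for length k (with at least one cut). For each first piece i, the rest contributes max(k−i, prod[k−i]).
Small cases: prod[2]=1, prod[3]=2, prod[4]=4, prod[5]=6, prod[6]=9, prod[7]=12, prod[8]=18, prod[9]=27, prod[10]=36, prod[11]=54, prod[12]=81, prod[13]=108, prod[14]=162, prod[15]=243.
prod[16] = 2*max(14,162) = 2*162 = 324
prod[17] = 2*max(15,243) = 2*243 = 486
prod[18] = 3*max(15,243) = 3*243 = 729
prod[19] = 2*max(17,486) = 2*486 = 972
prod[20] = 2*max(18,729) = 2*729 = 1458
prod[21] = 3*max(18,729) = 3*729 = 2187
One optimal split: 3 + 3 + 3 + 3 + 3 + 3 + 3; product 3*3*3*3*3*3*3 = 2187.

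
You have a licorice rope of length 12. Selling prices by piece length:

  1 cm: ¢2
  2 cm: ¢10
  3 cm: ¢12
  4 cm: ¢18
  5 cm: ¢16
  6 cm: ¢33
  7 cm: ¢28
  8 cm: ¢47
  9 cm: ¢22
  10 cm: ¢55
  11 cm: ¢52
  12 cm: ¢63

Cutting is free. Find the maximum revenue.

67

Build r[k] bottom-up: r[k] = max over allowed piece i of (p[i] + r[k−i]).
r[1] = 2
r[2] = 10
r[3] = 12  (first piece 1, then r[2]=10)
r[4] = 20  (first piece 2, then r[2]=10)
r[5] = 22  (first piece 1, then r[4]=20)
r[6] = 33
r[7] = 35  (first piece 1, then r[6]=33)
r[8] = 47
r[9] = 49  (first piece 1, then r[8]=47)
r[10] = 57  (first piece 2, then r[8]=47)
r[11] = 59  (first piece 1, then r[10]=57)
r[12] = 67  (first piece 2, then r[10]=57)
One optimal cutting: 8 + 2 + 2 → ¢47 + ¢10 + ¢10 = ¢67.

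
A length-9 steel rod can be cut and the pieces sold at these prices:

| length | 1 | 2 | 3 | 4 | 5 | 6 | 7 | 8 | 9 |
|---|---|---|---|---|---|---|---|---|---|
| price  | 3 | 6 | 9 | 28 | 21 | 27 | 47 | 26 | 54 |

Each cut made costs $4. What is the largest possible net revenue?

Build r[k] bottom-up: r[k] = max over allowed piece i of (p[i] + r[k−i]) − 4 per cut.
r[1] = 3
r[2] = max(3+3-4, 6+0) = 6
r[3] = max(3+6-4, 6+3-4, 9+0) = 9
r[4] = max(3+9-4, 6+6-4, 9+3-4, 28+0) = 28
r[5] = max(3+28-4, 6+9-4, 9+6-4, 28+3-4, 21+0) = 27
r[6] = max(3+27-4, 6+28-4, 9+9-4, 28+6-4, 21+3-4, 27+0) = 30
r[7] = max(3+30-4, 6+27-4, 9+28-4, …, 27+3-4, 47+0) = 47
r[8] = max(3+47-4, 6+30-4, 9+27-4, …, 47+3-4, 26+0) = 52
r[9] = max(3+52-4, 6+47-4, 9+30-4, …, 26+3-4, 54+0) = 54
Best is to make no cuts and sell whole for $54.

54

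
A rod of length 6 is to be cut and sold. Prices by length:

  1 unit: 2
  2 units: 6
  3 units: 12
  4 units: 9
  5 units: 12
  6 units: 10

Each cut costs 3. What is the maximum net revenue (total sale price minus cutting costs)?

Build net[k] bottom-up: net[k] = max over allowed piece i of (p[i] + net[k−i]) − 3 per cut.
net[1] = 2
net[2] = 6
net[3] = 12
net[4] = 11  (first piece 1, then net[3]=12)
net[5] = 15  (first piece 2, then net[3]=12)
net[6] = 21  (first piece 3, then net[3]=12)
One optimal plan: pieces 3 + 3 (1 cut) → 24 − 3 = 21.

21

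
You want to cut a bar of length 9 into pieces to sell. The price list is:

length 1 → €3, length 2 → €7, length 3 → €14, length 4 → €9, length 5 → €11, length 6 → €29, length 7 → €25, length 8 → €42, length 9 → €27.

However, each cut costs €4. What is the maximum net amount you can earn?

Build net[k] bottom-up: net[k] = max over allowed piece i of (p[i] + net[k−i]) − 4 per cut.
net[1] = 3
net[2] = max(3+3-4, 7+0) = 7
net[3] = max(3+7-4, 7+3-4, 14+0) = 14
net[4] = max(3+14-4, 7+7-4, 14+3-4, 9+0) = 13
net[5] = max(3+13-4, 7+14-4, 14+7-4, 9+3-4, 11+0) = 17
net[6] = max(3+17-4, 7+13-4, 14+14-4, 9+7-4, 11+3-4, 29+0) = 29
net[7] = max(3+29-4, 7+17-4, 14+13-4, …, 29+3-4, 25+0) = 28
net[8] = max(3+28-4, 7+29-4, 14+17-4, …, 25+3-4, 42+0) = 42
net[9] = max(3+42-4, 7+28-4, 14+29-4, …, 42+3-4, 27+0) = 41
One optimal plan: pieces 8 + 1 (1 cut) → €45 − €4 = €41.

41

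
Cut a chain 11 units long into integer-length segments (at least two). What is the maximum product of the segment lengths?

54

Fill f[k] for k=2..11: at each k try every first piece i and multiply by the better of (k−i) uncut or f[k−i].
f[2] = 1·max(1,0) = 1·1 = 1
f[3] = 1·max(2,1) = 1·2 = 2
f[4] = 2·max(2,1) = 2·2 = 4
f[5] = 2·max(3,2) = 2·3 = 6
f[6] = 3·max(3,2) = 3·3 = 9
f[7] = 2·max(5,6) = 2·6 = 12
f[8] = 2·max(6,9) = 2·9 = 18
f[9] = 3·max(6,9) = 3·9 = 27
f[10] = 2·max(8,18) = 2·18 = 36
f[11] = 2·max(9,27) = 2·27 = 54
One optimal split: 3 + 3 + 3 + 2; product 3·3·3·2 = 54.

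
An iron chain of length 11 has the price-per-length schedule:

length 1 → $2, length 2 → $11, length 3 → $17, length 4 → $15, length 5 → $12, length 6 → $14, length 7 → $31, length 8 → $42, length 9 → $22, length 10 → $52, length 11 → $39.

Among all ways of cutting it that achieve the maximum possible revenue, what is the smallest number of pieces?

4

Let r[k] be the best obtainable value from length k. For each k, try every first piece i and keep the best of price[i] + r[k−i].
r[1] = 2
r[2] = 11
r[3] = 17
r[4] = 22  (first piece 2, then r[2]=11)
r[5] = 28  (first piece 2, then r[3]=17)
r[6] = 34  (first piece 3, then r[3]=17)
r[7] = 39  (first piece 2, then r[5]=28)
r[8] = 45  (first piece 2, then r[6]=34)
r[9] = 51  (first piece 3, then r[6]=34)
r[10] = 56  (first piece 2, then r[8]=45)
r[11] = 62  (first piece 2, then r[9]=51)
Maximum revenue is $62.
Now minimize piece count subject to staying optimal: for each k, pieces[k] = 1 + min over i with p[i]+r[k−i]=r[k] of pieces[k−i].
pieces[8] = 3
pieces[9] = 3
pieces[10] = 4
pieces[11] = 4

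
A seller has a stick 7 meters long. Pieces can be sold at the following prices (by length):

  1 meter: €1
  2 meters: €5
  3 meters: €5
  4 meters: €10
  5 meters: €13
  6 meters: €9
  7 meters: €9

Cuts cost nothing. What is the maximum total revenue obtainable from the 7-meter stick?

18

Consider every possible first cut. R[k] is the best of p[i]+R[k−i] over all sellable i≤k.
R[1] = 1
R[2] = max(1+1, 5+0) = 5
R[3] = max(1+5, 5+1, 5+0) = 6
R[4] = max(1+6, 5+5, 5+1, 10+0) = 10
R[5] = max(1+10, 5+6, 5+5, 10+1, 13+0) = 13
R[6] = max(1+13, 5+10, 5+6, 10+5, 13+1, 9+0) = 15
R[7] = max(1+15, 5+13, 5+10, …, 9+1, 9+0) = 18
One optimal cutting: 5 + 2 → €13 + €5 = €18.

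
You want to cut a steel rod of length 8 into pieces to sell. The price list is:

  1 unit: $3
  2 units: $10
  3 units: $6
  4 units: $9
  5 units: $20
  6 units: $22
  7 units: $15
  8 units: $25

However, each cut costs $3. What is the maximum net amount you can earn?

Let v[k] be the best obtainable value from length k. For each k, try every first piece i and keep the best of price[i] + v[k−i] minus the 3 cut fee when i<k.
v[1] = 3
v[2] = 10
v[3] = 10  (first piece 1, then v[2]=10)
v[4] = 17  (first piece 2, then v[2]=10)
v[5] = 20
v[6] = 24  (first piece 2, then v[4]=17)
v[7] = 27  (first piece 2, then v[5]=20)
v[8] = 31  (first piece 2, then v[6]=24)
One optimal plan: pieces 2 + 2 + 2 + 2 (3 cuts) → $40 − $9 = $31.

31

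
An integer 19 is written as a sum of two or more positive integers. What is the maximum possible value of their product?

972

Fill g[k] for k=2..19: at each k try every first piece i and multiply by the better of (k−i) uncut or g[k−i].
g[2] = 1·max(1,0) = 1·1 = 1
g[3] = 1·max(2,1) = 1·2 = 2
g[4] = 2·max(2,1) = 2·2 = 4
g[5] = 2·max(3,2) = 2·3 = 6
g[6] = 3·max(3,2) = 3·3 = 9
g[7] = 2·max(5,6) = 2·6 = 12
g[8] = 2·max(6,9) = 2·9 = 18
g[9] = 3·max(6,9) = 3·9 = 27
g[10] = 2·max(8,18) = 2·18 = 36
g[11] = 2·max(9,27) = 2·27 = 54
g[12] = 3·max(9,27) = 3·27 = 81
g[13] = 2·max(11,54) = 2·54 = 108
g[14] = 2·max(12,81) = 2·81 = 162
g[15] = 3·max(12,81) = 3·81 = 243
g[16] = 2·max(14,162) = 2·162 = 324
g[17] = 2·max(15,243) = 2·243 = 486
g[18] = 3·max(15,243) = 3·243 = 729
g[19] = 2·max(17,486) = 2·486 = 972
One optimal split: 3 + 3 + 3 + 3 + 3 + 2 + 2; product 3·3·3·3·3·2·2 = 972.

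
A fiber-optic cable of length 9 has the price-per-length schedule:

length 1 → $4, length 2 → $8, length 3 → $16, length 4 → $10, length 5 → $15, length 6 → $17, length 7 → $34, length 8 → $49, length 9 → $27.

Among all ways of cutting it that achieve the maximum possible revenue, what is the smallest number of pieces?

2

Build r[k] bottom-up: r[k] = max over allowed piece i of (p[i] + r[k−i]).
r[1] = 4
r[2] = max(4+4, 8+0) = 8
r[3] = max(4+8, 8+4, 16+0) = 16
r[4] = max(4+16, 8+8, 16+4, 10+0) = 20
r[5] = max(4+20, 8+16, 16+8, 10+4, 15+0) = 24
r[6] = max(4+24, 8+20, 16+16, 10+8, 15+4, 17+0) = 32
r[7] = max(4+32, 8+24, 16+20, …, 17+4, 34+0) = 36
r[8] = max(4+36, 8+32, 16+24, …, 34+4, 49+0) = 49
r[9] = max(4+49, 8+36, 16+32, …, 49+4, 27+0) = 53
Maximum revenue is $53.
Now minimize piece count subject to staying optimal: for each k, pieces[k] = 1 + min over i with p[i]+r[k−i]=r[k] of pieces[k−i].
pieces[6] = 2
pieces[7] = 3
pieces[8] = 1
pieces[9] = 2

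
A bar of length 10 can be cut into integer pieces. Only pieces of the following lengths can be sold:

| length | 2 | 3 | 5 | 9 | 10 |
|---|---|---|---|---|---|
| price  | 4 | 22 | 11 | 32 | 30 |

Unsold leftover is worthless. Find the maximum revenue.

Consider every possible first cut. best[k] is the best of p[i]+best[k−i] over all sellable i≤k.
best[1] = 0
best[2] = 4
best[3] = 22
best[4] = 22
best[5] = 26  (first piece 2, then best[3]=22)
best[6] = 44  (first piece 3, then best[3]=22)
best[7] = 44
best[8] = 48  (first piece 2, then best[6]=44)
best[9] = 66  (first piece 3, then best[6]=44)
best[10] = 66
One optimal cutting: pieces 3 + 3 + 3 with 1 meter of scrap → 66.

66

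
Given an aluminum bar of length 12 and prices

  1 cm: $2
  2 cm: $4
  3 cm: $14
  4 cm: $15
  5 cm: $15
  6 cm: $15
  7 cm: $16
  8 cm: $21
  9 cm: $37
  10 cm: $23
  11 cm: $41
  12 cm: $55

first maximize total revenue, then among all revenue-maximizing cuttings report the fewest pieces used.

4

Let r[k] be the best obtainable value from length k. For each k, try every first piece i and keep the best of price[i] + r[k−i].
r[1] = 2
r[2] = 4  (first piece 1, then r[1]=2)
r[3] = 14
r[4] = 16  (first piece 1, then r[3]=14)
r[5] = 18  (first piece 1, then r[4]=16)
r[6] = 28  (first piece 3, then r[3]=14)
r[7] = 30  (first piece 1, then r[6]=28)
r[8] = 32  (first piece 1, then r[7]=30)
r[9] = 42  (first piece 3, then r[6]=28)
r[10] = 44  (first piece 1, then r[9]=42)
r[11] = 46  (first piece 1, then r[10]=44)
r[12] = 56  (first piece 3, then r[9]=42)
Maximum revenue is $56.
Now minimize piece count subject to staying optimal: for each k, pieces[k] = 1 + min over i with p[i]+r[k−i]=r[k] of pieces[k−i].
pieces[9] = 3
pieces[10] = 4
pieces[11] = 4
pieces[12] = 4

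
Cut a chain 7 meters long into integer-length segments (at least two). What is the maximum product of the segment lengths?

12

Fill f[k] for k=2..7: at each k try every first piece i and multiply by the better of (k−i) uncut or f[k−i].
f[2] = 1×max(1,0) = 1×1 = 1
f[3] = 1×max(2,1) = 1×2 = 2
f[4] = 2×max(2,1) = 2×2 = 4
f[5] = 2×max(3,2) = 2×3 = 6
f[6] = 3×max(3,2) = 3×3 = 9
f[7] = 2×max(5,6) = 2×6 = 12
One optimal split: 3 + 2 + 2; product 3×2×2 = 12.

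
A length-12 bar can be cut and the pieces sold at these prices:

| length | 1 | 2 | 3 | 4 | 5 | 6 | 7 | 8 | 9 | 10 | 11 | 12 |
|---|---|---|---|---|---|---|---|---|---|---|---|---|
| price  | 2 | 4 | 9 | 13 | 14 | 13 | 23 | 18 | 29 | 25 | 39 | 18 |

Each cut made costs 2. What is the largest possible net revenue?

39

Consider every possible first cut. v[k] is the best of p[i]+v[k−i] over all sellable i≤k, charging 2 whenever i<k.
v[1] = 2
v[2] = max(2+2-2, 4+0) = 4
v[3] = max(2+4-2, 4+2-2, 9+0) = 9
v[4] = max(2+9-2, 4+4-2, 9+2-2, 13+0) = 13
v[5] = max(2+13-2, 4+9-2, 9+4-2, 13+2-2, 14+0) = 14
v[6] = max(2+14-2, 4+13-2, 9+9-2, 13+4-2, 14+2-2, 13+0) = 16
v[7] = max(2+16-2, 4+14-2, 9+13-2, …, 13+2-2, 23+0) = 23
v[8] = max(2+23-2, 4+16-2, 9+14-2, …, 23+2-2, 18+0) = 24
v[9] = max(2+24-2, 4+23-2, 9+16-2, …, 18+2-2, 29+0) = 29
v[10] = max(2+29-2, 4+24-2, 9+23-2, …, 29+2-2, 25+0) = 30
v[11] = max(2+30-2, 4+29-2, 9+24-2, …, 25+2-2, 39+0) = 39
v[12] = max(2+39-2, 4+30-2, 9+29-2, …, 39+2-2, 18+0) = 39
One optimal plan: pieces 11 + 1 (1 cut) → 41 − 2 = 39.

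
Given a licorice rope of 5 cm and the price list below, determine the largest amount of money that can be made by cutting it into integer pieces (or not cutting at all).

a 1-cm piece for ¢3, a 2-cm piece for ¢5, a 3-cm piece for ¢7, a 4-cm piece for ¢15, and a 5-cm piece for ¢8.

18

Build R[k] bottom-up: R[k] = max over allowed piece i of (p[i] + R[k−i]).
R[1] = 3
R[2] = max(3+3, 5+0) = 6
R[3] = max(3+6, 5+3, 7+0) = 9
R[4] = max(3+9, 5+6, 7+3, 15+0) = 15
R[5] = max(3+15, 5+9, 7+6, 15+3, 8+0) = 18
One optimal cutting: 4 + 1 → ¢15 + ¢3 = ¢18.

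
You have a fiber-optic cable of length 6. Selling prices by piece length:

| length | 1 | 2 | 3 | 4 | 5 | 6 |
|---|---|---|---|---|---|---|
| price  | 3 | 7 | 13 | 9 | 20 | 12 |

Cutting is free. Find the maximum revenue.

Consider every possible first cut. v[k] is the best of p[i]+v[k−i] over all sellable i≤k.
v[1] = 3
v[2] = 7
v[3] = 13
v[4] = 16  (first piece 1, then v[3]=13)
v[5] = 20  (first piece 2, then v[3]=13)
v[6] = 26  (first piece 3, then v[3]=13)
One optimal cutting: 3 + 3 → $13 + $13 = $26.

26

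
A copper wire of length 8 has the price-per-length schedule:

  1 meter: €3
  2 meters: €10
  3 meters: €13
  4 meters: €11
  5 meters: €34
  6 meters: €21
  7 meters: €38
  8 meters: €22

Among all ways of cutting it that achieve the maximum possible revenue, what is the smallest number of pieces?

Build r[k] bottom-up: r[k] = max over allowed piece i of (p[i] + r[k−i]).
r[1] = 3
r[2] = max(3+3, 10+0) = 10
r[3] = max(3+10, 10+3, 13+0) = 13
r[4] = max(3+13, 10+10, 13+3, 11+0) = 20
r[5] = max(3+20, 10+13, 13+10, 11+3, 34+0) = 34
r[6] = max(3+34, 10+20, 13+13, 11+10, 34+3, 21+0) = 37
r[7] = max(3+37, 10+34, 13+20, …, 21+3, 38+0) = 44
r[8] = max(3+44, 10+37, 13+34, …, 38+3, 22+0) = 47
Maximum revenue is €47.
Now minimize piece count subject to staying optimal: for each k, pieces[k] = 1 + min over i with p[i]+r[k−i]=r[k] of pieces[k−i].
pieces[5] = 1
pieces[6] = 2
pieces[7] = 2
pieces[8] = 2

2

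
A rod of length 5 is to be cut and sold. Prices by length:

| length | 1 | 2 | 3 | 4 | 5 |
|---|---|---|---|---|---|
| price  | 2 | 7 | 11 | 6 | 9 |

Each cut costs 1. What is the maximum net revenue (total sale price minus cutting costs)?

17

Consider every possible first cut. v[k] is the best of p[i]+v[k−i] over all sellable i≤k, charging 1 whenever i<k.
v[1] = 2
v[2] = max(2+2-1, 7+0) = 7
v[3] = max(2+7-1, 7+2-1, 11+0) = 11
v[4] = max(2+11-1, 7+7-1, 11+2-1, 6+0) = 13
v[5] = max(2+13-1, 7+11-1, 11+7-1, 6+2-1, 9+0) = 17
One optimal plan: pieces 3 + 2 (1 cut) → 18 − 1 = 17.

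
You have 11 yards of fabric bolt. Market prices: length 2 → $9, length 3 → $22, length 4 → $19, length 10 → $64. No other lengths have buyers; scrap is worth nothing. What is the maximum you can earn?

Consider every possible first cut. f[k] is the best of p[i]+f[k−i] over all sellable i≤k.
f[1] = 0
f[2] = 9
f[3] = max(9+0, 22+0) = 22
f[4] = max(9+9, 22+0, 19+0) = 22
f[5] = max(9+22, 22+9, 19+0) = 31
f[6] = max(9+22, 22+22, 19+9) = 44
f[7] = max(9+31, 22+22, 19+22) = 44
f[8] = max(9+44, 22+31, 19+22) = 53
f[9] = max(9+44, 22+44, 19+31) = 66
f[10] = max(9+53, 22+44, 19+44, 64+0) = 66
f[11] = max(9+66, 22+53, 19+44, 64+0) = 75
One optimal cutting: 3 + 3 + 3 + 2 → $75.

75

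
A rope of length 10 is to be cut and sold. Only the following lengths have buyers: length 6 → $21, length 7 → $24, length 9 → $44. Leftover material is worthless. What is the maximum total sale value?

Let best[k] be the best obtainable value from length k. For each k, try every first piece i and keep the best of price[i] + best[k−i].
best[1] = 0
best[2] = 0
best[3] = 0
best[4] = 0
best[5] = 0
best[6] = 21
best[7] = max(21+0, 24+0) = 24
best[8] = max(21+0, 24+0) = 24
best[9] = max(21+0, 24+0, 44+0) = 44
best[10] = max(21+0, 24+0, 44+0) = 44
One optimal cutting: pieces 9 with 1 unit of scrap → $44.

44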